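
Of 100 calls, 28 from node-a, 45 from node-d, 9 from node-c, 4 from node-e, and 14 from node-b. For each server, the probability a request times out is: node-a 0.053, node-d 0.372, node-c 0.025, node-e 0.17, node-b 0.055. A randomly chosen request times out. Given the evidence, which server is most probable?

node-d

Compute prior × likelihood for every hypothesis:
  node-a: 0.28 × 0.053 = 0.01484
  node-d: 0.45 × 0.372 = 0.1674
  node-c: 0.09 × 0.025 = 0.00225
  node-e: 0.04 × 0.17 = 0.0068
  node-b: 0.14 × 0.055 = 0.0077
Sum = 0.19899.
Largest term belongs to node-d, so node-d is most probable.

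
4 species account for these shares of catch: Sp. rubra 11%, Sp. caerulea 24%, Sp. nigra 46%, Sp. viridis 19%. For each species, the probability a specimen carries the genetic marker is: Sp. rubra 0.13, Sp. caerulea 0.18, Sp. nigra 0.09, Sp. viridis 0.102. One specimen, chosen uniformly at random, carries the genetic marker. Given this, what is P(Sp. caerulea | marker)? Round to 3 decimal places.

Compute prior × likelihood for every hypothesis:
  Sp. rubra: 0.11 × 0.13 = 0.0143
  Sp. caerulea: 0.24 × 0.18 = 0.0432
  Sp. nigra: 0.46 × 0.09 = 0.0414
  Sp. viridis: 0.19 × 0.102 = 0.01938
Normalizing constant = 0.11828.
P(Sp. caerulea | evidence) = 0.0432 / 0.11828 ≈ 0.365.

0.365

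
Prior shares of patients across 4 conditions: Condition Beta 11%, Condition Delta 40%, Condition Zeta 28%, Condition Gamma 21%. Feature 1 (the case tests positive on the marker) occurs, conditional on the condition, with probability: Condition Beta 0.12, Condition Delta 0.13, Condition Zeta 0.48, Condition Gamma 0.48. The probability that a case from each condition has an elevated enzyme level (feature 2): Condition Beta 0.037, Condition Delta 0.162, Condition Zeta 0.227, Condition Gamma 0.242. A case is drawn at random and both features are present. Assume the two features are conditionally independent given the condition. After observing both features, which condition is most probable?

Condition Zeta

Compute prior × likelihood for every hypothesis:
  Condition Beta: 0.11 × 0.12 × 0.037 = 0.0004884
  Condition Delta: 0.4 × 0.13 × 0.162 = 0.008424
  Condition Zeta: 0.28 × 0.48 × 0.227 = 0.0305088
  Condition Gamma: 0.21 × 0.48 × 0.242 = 0.0243936
Sum = 0.0638148.
Largest term belongs to Condition Zeta, so Condition Zeta is most probable.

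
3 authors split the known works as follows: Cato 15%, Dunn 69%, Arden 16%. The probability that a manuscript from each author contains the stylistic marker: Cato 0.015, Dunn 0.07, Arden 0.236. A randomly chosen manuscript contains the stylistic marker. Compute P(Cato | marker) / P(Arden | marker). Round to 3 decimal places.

By Bayes' rule, posterior ∝ prior × likelihood:
  Cato: 0.15 × 0.015 = 0.00225
  Dunn: 0.69 × 0.07 = 0.0483
  Arden: 0.16 × 0.236 = 0.03776
Sum = 0.08831.
The ratio is 0.00225 / 0.03776 (the normalizer cancels) = 0.060.

0.060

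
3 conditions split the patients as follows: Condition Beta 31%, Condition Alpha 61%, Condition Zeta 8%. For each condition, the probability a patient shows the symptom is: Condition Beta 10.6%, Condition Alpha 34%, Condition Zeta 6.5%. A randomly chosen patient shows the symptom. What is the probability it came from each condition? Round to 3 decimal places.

Condition Beta 0.134, Condition Alpha 0.845, Condition Zeta 0.021

Prior × likelihood for each hypothesis:
  Condition Beta: 0.31 × 0.106 = 0.03286
  Condition Alpha: 0.61 × 0.34 = 0.2074
  Condition Zeta: 0.08 × 0.065 = 0.0052
Normalizing constant = 0.24546.
P(Condition Beta | symptomatic) = 0.03286/0.24546 ≈ 0.134
P(Condition Alpha | symptomatic) = 0.2074/0.24546 ≈ 0.845
P(Condition Zeta | symptomatic) = 0.0052/0.24546 ≈ 0.021
(Check: 0.134+0.845+0.021 = 1.000.)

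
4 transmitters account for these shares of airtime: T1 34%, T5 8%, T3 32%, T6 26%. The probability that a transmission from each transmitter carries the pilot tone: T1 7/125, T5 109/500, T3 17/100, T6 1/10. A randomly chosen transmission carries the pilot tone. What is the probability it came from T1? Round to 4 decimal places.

0.1629

Compute prior × likelihood for every hypothesis:
  T1: 0.34 × 0.056 = 0.01904
  T5: 0.08 × 0.218 = 0.01744
  T3: 0.32 × 0.17 = 0.0544
  T6: 0.26 × 0.1 = 0.026
Normalizing constant = 0.11688.
P(T1 | evidence) = 0.01904 / 0.11688 ≈ 0.1629.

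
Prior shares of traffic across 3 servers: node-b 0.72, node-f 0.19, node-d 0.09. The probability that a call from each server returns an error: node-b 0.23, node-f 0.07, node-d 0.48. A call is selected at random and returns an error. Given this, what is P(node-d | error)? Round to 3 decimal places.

By Bayes' rule, posterior ∝ prior × likelihood:
  node-b: 0.72 × 0.23 = 0.1656
  node-f: 0.19 × 0.07 = 0.0133
  node-d: 0.09 × 0.48 = 0.0432
Normalizing constant = 0.2221.
P(node-d | evidence) = 0.0432 / 0.2221 ≈ 0.195.

0.195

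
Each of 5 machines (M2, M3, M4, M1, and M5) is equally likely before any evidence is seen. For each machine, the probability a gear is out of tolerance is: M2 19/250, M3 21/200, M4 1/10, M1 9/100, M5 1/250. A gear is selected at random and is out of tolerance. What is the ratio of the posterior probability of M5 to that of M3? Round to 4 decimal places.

0.0381

Since the prior is uniform, the posterior is proportional to the likelihood:
  M2: 0.076
  M3: 0.105
  M4: 0.1
  M1: 0.09
  M5: 0.004
Normalizing constant = 0.375.
The ratio is 0.004 / 0.105 (the normalizer cancels) = 0.0381.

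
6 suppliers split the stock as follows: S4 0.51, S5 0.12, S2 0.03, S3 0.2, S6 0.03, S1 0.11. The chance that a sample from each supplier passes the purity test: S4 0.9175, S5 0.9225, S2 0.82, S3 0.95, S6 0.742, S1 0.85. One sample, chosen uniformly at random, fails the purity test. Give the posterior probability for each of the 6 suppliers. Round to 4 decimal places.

S4 0.4623, S5 0.1022, S2 0.0593, S3 0.1099, S6 0.0850, S1 0.1813

Taking complements, P(off-spec | each) = S4 0.0825, S5 0.0775, S2 0.18, S3 0.05, S6 0.258, S1 0.15.
Compute prior × likelihood for every hypothesis:
  S4: 0.51 × 0.0825 = 0.042075
  S5: 0.12 × 0.0775 = 0.0093
  S2: 0.03 × 0.18 = 0.0054
  S3: 0.2 × 0.05 = 0.01
  S6: 0.03 × 0.258 = 0.00774
  S1: 0.11 × 0.15 = 0.0165
Total = 0.091015.
P(S4 | off-spec) = 0.042075/0.091015 ≈ 0.4623
P(S5 | off-spec) = 0.0093/0.091015 ≈ 0.1022
P(S2 | off-spec) = 0.0054/0.091015 ≈ 0.0593
P(S3 | off-spec) = 0.01/0.091015 ≈ 0.1099
P(S6 | off-spec) = 0.00774/0.091015 ≈ 0.0850
P(S1 | off-spec) = 0.0165/0.091015 ≈ 0.1813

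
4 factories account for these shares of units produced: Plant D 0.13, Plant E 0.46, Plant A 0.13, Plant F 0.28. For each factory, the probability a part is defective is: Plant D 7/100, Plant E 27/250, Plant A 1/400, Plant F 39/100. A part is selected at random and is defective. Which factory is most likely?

By Bayes' rule, posterior ∝ prior × likelihood:
  Plant D: 0.13 × 0.07 = 0.0091
  Plant E: 0.46 × 0.108 = 0.04968
  Plant A: 0.13 × 0.0025 = 0.000325
  Plant F: 0.28 × 0.39 = 0.1092
Normalizing constant = 0.168305.
Largest term belongs to Plant F, so Plant F is most probable.

Plant F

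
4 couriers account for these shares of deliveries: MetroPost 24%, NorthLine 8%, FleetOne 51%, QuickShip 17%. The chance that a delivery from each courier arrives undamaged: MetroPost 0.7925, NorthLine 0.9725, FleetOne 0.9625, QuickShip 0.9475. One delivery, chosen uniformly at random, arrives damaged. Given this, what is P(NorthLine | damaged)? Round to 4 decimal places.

Taking complements, P(damaged | each) = MetroPost 0.2075, NorthLine 0.0275, FleetOne 0.0375, QuickShip 0.0525.
Compute prior × likelihood for every hypothesis:
  MetroPost: 0.24 × 0.2075 = 0.0498
  NorthLine: 0.08 × 0.0275 = 0.0022
  FleetOne: 0.51 × 0.0375 = 0.019125
  QuickShip: 0.17 × 0.0525 = 0.008925
Normalizing constant = 0.08005.
P(NorthLine | evidence) = 0.0022 / 0.08005 ≈ 0.0275.

0.0275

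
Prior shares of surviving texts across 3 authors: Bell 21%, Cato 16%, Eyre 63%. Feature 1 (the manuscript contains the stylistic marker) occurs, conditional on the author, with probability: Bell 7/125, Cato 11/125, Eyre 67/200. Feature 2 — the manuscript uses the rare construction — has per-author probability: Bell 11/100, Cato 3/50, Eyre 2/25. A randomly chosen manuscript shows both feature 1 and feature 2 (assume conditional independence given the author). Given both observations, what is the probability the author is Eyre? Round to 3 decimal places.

0.888

By Bayes' rule, posterior ∝ prior × likelihood:
  Bell: 0.21 × 0.056 × 0.11 = 0.0012936
  Cato: 0.16 × 0.088 × 0.06 = 0.0008448
  Eyre: 0.63 × 0.335 × 0.08 = 0.016884
Sum = 0.0190224.
P(Eyre | evidence) = 0.016884 / 0.0190224 ≈ 0.888.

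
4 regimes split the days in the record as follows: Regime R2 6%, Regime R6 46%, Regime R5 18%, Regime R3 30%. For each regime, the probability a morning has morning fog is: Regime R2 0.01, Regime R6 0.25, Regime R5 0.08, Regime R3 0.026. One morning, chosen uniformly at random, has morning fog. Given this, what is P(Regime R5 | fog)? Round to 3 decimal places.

0.104

Compute prior × likelihood for every hypothesis:
  Regime R2: 0.06 × 0.01 = 0.0006
  Regime R6: 0.46 × 0.25 = 0.115
  Regime R5: 0.18 × 0.08 = 0.0144
  Regime R3: 0.3 × 0.026 = 0.0078
Sum = 0.1378.
P(Regime R5 | evidence) = 0.0144 / 0.1378 ≈ 0.104.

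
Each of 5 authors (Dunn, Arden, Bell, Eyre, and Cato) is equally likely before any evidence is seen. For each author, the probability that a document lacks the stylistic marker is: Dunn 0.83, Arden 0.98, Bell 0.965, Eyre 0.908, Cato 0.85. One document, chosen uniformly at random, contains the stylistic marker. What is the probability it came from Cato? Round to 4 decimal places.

Taking complements, P(marker | each) = Dunn 0.17, Arden 0.02, Bell 0.035, Eyre 0.092, Cato 0.15.
Since the prior is uniform, the posterior is proportional to the likelihood:
  Dunn: 0.17
  Arden: 0.02
  Bell: 0.035
  Eyre: 0.092
  Cato: 0.15
Sum = 0.467.
P(Cato | evidence) = 0.15 / 0.467 ≈ 0.3212.

0.3212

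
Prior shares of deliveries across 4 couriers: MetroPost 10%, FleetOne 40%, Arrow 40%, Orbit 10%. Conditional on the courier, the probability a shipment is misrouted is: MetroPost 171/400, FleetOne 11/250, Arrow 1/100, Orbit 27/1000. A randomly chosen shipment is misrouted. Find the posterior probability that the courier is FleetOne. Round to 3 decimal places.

Prior × likelihood for each hypothesis:
  MetroPost: 0.1 × 0.4275 = 0.04275
  FleetOne: 0.4 × 0.044 = 0.0176
  Arrow: 0.4 × 0.01 = 0.004
  Orbit: 0.1 × 0.027 = 0.0027
Total = 0.06705.
P(FleetOne | evidence) = 0.0176 / 0.06705 ≈ 0.262.

0.262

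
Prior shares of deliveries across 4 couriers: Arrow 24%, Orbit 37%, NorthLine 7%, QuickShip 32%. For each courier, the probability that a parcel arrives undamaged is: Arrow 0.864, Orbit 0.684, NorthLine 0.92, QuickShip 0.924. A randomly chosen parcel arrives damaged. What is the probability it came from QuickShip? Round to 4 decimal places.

0.1355

Taking complements, P(damaged | each) = Arrow 0.136, Orbit 0.316, NorthLine 0.08, QuickShip 0.076.
By Bayes' rule, posterior ∝ prior × likelihood:
  Arrow: 0.24 × 0.136 = 0.03264
  Orbit: 0.37 × 0.316 = 0.11692
  NorthLine: 0.07 × 0.08 = 0.0056
  QuickShip: 0.32 × 0.076 = 0.02432
Normalizing constant = 0.17948.
P(QuickShip | evidence) = 0.02432 / 0.17948 ≈ 0.1355.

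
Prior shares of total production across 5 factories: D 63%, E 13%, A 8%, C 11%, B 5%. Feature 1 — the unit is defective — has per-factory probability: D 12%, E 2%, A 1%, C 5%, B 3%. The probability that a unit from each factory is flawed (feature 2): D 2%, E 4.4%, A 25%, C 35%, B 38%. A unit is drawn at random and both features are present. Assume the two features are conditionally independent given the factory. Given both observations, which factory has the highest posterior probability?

Compute prior × likelihood for every hypothesis:
  D: 0.63 × 0.12 × 0.02 = 0.001512
  E: 0.13 × 0.02 × 0.044 = 0.0001144
  A: 0.08 × 0.01 × 0.25 = 0.0002
  C: 0.11 × 0.05 × 0.35 = 0.001925
  B: 0.05 × 0.03 × 0.38 = 0.00057
Normalizing constant = 0.0043214.
Largest term belongs to C, so C is most probable.

C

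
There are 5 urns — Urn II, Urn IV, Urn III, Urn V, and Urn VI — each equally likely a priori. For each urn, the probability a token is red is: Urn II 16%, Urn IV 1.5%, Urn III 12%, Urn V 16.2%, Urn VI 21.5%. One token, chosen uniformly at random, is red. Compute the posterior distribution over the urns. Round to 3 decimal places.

Urn II 0.238, Urn IV 0.022, Urn III 0.179, Urn V 0.241, Urn VI 0.320

With a uniform prior (1/5 each), posterior ∝ likelihood:
  Urn II: 0.16
  Urn IV: 0.015
  Urn III: 0.12
  Urn V: 0.162
  Urn VI: 0.215
Total = 0.672.
P(Urn II | red) = 0.16/0.672 ≈ 0.238
P(Urn IV | red) = 0.015/0.672 ≈ 0.022
P(Urn III | red) = 0.12/0.672 ≈ 0.179
P(Urn V | red) = 0.162/0.672 ≈ 0.241
P(Urn VI | red) = 0.215/0.672 ≈ 0.320
(Check: 0.238+0.022+0.179+0.241+0.320 = 1.000.)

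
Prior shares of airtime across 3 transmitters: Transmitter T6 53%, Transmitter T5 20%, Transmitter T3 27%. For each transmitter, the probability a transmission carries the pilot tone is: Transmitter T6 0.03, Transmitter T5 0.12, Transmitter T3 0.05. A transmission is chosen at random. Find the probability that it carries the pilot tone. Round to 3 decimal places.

0.053

Unnormalized posteriors (prior × likelihood):
  Transmitter T6: 0.53 × 0.03 = 0.0159
  Transmitter T5: 0.2 × 0.12 = 0.024
  Transmitter T3: 0.27 × 0.05 = 0.0135
P(pilot) = 0.0159 + 0.024 + 0.0135 = 0.0534 → 0.053.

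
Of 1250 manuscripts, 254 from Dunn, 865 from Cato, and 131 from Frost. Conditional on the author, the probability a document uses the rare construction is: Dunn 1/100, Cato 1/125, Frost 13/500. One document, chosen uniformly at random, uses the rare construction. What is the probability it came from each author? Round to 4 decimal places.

Unnormalized posteriors (prior × likelihood):
  Dunn: 0.2032 × 0.01 = 0.002032
  Cato: 0.692 × 0.008 = 0.005536
  Frost: 0.1048 × 0.026 = 0.0027248
Total = 0.0102928.
P(Dunn | rare-form) = 0.002032/0.0102928 ≈ 0.1974
P(Cato | rare-form) = 0.005536/0.0102928 ≈ 0.5379
P(Frost | rare-form) = 0.0027248/0.0102928 ≈ 0.2647

Dunn 0.1974, Cato 0.5379, Frost 0.2647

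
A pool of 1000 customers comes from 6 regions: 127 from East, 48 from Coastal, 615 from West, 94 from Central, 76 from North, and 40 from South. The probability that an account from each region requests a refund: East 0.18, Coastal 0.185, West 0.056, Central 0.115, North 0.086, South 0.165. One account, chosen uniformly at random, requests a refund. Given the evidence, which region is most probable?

By Bayes' rule, posterior ∝ prior × likelihood:
  East: 0.127 × 0.18 = 0.02286
  Coastal: 0.048 × 0.185 = 0.00888
  West: 0.615 × 0.056 = 0.03444
  Central: 0.094 × 0.115 = 0.01081
  North: 0.076 × 0.086 = 0.006536
  South: 0.04 × 0.165 = 0.0066
Normalizing constant = 0.090126.
Largest term belongs to West, so West is most probable.

West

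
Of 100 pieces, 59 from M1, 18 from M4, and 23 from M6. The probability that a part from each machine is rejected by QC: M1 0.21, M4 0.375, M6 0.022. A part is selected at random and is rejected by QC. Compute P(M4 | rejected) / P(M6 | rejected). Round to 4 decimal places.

13.3399

By Bayes' rule, posterior ∝ prior × likelihood:
  M1: 0.59 × 0.21 = 0.1239
  M4: 0.18 × 0.375 = 0.0675
  M6: 0.23 × 0.022 = 0.00506
Sum = 0.19646.
The ratio is 0.0675 / 0.00506 (the normalizer cancels) = 13.3399.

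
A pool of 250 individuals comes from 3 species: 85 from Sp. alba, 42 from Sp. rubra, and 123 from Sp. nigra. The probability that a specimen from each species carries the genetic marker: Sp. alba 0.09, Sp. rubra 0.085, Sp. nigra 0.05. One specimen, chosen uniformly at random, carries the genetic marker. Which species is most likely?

Unnormalized posteriors (prior × likelihood):
  Sp. alba: 0.34 × 0.09 = 0.0306
  Sp. rubra: 0.168 × 0.085 = 0.01428
  Sp. nigra: 0.492 × 0.05 = 0.0246
Normalizing constant = 0.06948.
Largest term belongs to Sp. alba, so Sp. alba is most probable.

Sp. alba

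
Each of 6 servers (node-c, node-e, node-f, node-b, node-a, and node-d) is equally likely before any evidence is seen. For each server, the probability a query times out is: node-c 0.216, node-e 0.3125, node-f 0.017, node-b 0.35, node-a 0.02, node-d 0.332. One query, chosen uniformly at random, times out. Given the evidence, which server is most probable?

Since the prior is uniform, the posterior is proportional to the likelihood:
  node-c: 0.216
  node-e: 0.3125
  node-f: 0.017
  node-b: 0.35
  node-a: 0.02
  node-d: 0.332
Sum = 1.2475.
Largest term belongs to node-b, so node-b is most probable.

node-b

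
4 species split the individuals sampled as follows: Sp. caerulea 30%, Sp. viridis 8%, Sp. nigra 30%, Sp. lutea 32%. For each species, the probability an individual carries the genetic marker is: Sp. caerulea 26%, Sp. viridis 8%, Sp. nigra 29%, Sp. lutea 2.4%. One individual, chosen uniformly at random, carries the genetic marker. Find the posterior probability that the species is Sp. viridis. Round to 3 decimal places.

Compute prior × likelihood for every hypothesis:
  Sp. caerulea: 0.3 × 0.26 = 0.078
  Sp. viridis: 0.08 × 0.08 = 0.0064
  Sp. nigra: 0.3 × 0.29 = 0.087
  Sp. lutea: 0.32 × 0.024 = 0.00768
Total = 0.17908.
P(Sp. viridis | evidence) = 0.0064 / 0.17908 ≈ 0.036.

0.036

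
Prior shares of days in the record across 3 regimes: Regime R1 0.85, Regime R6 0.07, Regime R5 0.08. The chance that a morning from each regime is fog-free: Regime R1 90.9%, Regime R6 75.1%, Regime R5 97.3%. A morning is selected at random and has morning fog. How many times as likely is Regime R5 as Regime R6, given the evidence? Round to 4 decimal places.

0.1239

Taking complements, P(fog | each) = Regime R1 0.091, Regime R6 0.249, Regime R5 0.027.
Compute prior × likelihood for every hypothesis:
  Regime R1: 0.85 × 0.091 = 0.07735
  Regime R6: 0.07 × 0.249 = 0.01743
  Regime R5: 0.08 × 0.027 = 0.00216
Sum = 0.09694.
The ratio is 0.00216 / 0.01743 (the normalizer cancels) = 0.1239.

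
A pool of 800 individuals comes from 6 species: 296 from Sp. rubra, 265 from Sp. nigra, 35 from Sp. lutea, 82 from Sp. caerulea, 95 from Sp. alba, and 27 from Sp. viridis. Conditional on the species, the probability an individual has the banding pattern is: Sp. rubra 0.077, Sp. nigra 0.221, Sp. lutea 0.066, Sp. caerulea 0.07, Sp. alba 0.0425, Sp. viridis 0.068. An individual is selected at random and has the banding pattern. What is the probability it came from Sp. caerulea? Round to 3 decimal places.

Prior × likelihood for each hypothesis:
  Sp. rubra: 0.37 × 0.077 = 0.02849
  Sp. nigra: 0.33125 × 0.221 = 0.07320625
  Sp. lutea: 0.04375 × 0.066 = 0.0028875
  Sp. caerulea: 0.1025 × 0.07 = 0.007175
  Sp. alba: 0.11875 × 0.0425 = 0.005046875
  Sp. viridis: 0.03375 × 0.068 = 0.002295
Normalizing constant = 0.119100625.
P(Sp. caerulea | evidence) = 0.007175 / 0.119100625 ≈ 0.060.

0.060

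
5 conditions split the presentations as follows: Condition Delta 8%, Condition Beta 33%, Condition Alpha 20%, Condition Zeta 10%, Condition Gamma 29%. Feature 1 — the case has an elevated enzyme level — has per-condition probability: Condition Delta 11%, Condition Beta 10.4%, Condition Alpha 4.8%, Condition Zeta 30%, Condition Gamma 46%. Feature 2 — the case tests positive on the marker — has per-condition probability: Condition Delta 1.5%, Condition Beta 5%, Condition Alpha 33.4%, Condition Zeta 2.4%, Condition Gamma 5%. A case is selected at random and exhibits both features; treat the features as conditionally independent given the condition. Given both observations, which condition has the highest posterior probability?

Unnormalized posteriors (prior × likelihood):
  Condition Delta: 0.08 × 0.11 × 0.015 = 0.000132
  Condition Beta: 0.33 × 0.104 × 0.05 = 0.001716
  Condition Alpha: 0.2 × 0.048 × 0.334 = 0.0032064
  Condition Zeta: 0.1 × 0.3 × 0.024 = 0.00072
  Condition Gamma: 0.29 × 0.46 × 0.05 = 0.00667
Normalizing constant = 0.0124444.
Largest term belongs to Condition Gamma, so Condition Gamma is most probable.

Condition Gamma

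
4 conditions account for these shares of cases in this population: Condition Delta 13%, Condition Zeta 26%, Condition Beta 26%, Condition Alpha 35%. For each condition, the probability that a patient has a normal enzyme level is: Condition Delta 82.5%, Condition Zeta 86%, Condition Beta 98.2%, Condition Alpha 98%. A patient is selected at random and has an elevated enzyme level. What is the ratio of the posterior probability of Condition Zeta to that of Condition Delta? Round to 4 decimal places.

1.6000

Taking complements, P(elevated | each) = Condition Delta 0.175, Condition Zeta 0.14, Condition Beta 0.018, Condition Alpha 0.02.
Prior × likelihood for each hypothesis:
  Condition Delta: 0.13 × 0.175 = 0.02275
  Condition Zeta: 0.26 × 0.14 = 0.0364
  Condition Beta: 0.26 × 0.018 = 0.00468
  Condition Alpha: 0.35 × 0.02 = 0.007
Normalizing constant = 0.07083.
The ratio is 0.0364 / 0.02275 (the normalizer cancels) = 1.6000.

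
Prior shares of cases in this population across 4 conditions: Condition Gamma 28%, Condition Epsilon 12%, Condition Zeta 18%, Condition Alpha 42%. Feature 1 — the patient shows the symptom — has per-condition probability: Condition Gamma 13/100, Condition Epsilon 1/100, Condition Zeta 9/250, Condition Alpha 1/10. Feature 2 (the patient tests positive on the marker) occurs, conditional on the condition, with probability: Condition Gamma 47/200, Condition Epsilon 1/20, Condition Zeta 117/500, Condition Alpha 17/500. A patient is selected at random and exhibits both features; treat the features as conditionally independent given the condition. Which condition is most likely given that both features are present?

Condition Gamma

By Bayes' rule, posterior ∝ prior × likelihood:
  Condition Gamma: 0.28 × 0.13 × 0.235 = 0.008554
  Condition Epsilon: 0.12 × 0.01 × 0.05 = 0.00006
  Condition Zeta: 0.18 × 0.036 × 0.234 = 0.00151632
  Condition Alpha: 0.42 × 0.1 × 0.034 = 0.001428
Sum = 0.01155832.
Largest term belongs to Condition Gamma, so Condition Gamma is most probable.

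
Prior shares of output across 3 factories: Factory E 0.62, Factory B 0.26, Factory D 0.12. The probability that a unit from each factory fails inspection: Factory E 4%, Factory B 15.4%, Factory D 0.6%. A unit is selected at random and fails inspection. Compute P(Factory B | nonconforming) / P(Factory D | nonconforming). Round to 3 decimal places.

55.611

Prior × likelihood for each hypothesis:
  Factory E: 0.62 × 0.04 = 0.0248
  Factory B: 0.26 × 0.154 = 0.04004
  Factory D: 0.12 × 0.006 = 0.00072
Sum = 0.06556.
The ratio is 0.04004 / 0.00072 (the normalizer cancels) = 55.611.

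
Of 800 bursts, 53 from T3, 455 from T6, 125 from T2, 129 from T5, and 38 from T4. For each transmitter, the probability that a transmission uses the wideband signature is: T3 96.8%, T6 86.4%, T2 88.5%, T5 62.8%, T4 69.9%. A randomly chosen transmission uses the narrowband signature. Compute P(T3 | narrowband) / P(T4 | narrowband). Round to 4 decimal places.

Taking complements, P(narrowband | each) = T3 0.032, T6 0.136, T2 0.115, T5 0.372, T4 0.301.
By Bayes' rule, posterior ∝ prior × likelihood:
  T3: 0.06625 × 0.032 = 0.00212
  T6: 0.56875 × 0.136 = 0.07735
  T2: 0.15625 × 0.115 = 0.01796875
  T5: 0.16125 × 0.372 = 0.059985
  T4: 0.0475 × 0.301 = 0.0142975
Sum = 0.17172125.
The ratio is 0.00212 / 0.0142975 (the normalizer cancels) = 0.1483.

0.1483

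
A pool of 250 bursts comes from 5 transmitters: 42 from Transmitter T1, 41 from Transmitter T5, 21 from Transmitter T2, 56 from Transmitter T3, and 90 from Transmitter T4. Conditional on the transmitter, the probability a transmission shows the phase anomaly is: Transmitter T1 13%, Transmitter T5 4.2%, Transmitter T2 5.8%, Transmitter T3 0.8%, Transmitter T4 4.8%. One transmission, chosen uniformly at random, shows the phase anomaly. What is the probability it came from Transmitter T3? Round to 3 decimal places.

By Bayes' rule, posterior ∝ prior × likelihood:
  Transmitter T1: 0.168 × 0.13 = 0.02184
  Transmitter T5: 0.164 × 0.042 = 0.006888
  Transmitter T2: 0.084 × 0.058 = 0.004872
  Transmitter T3: 0.224 × 0.008 = 0.001792
  Transmitter T4: 0.36 × 0.048 = 0.01728
Sum = 0.052672.
P(Transmitter T3 | evidence) = 0.001792 / 0.052672 ≈ 0.034.

0.034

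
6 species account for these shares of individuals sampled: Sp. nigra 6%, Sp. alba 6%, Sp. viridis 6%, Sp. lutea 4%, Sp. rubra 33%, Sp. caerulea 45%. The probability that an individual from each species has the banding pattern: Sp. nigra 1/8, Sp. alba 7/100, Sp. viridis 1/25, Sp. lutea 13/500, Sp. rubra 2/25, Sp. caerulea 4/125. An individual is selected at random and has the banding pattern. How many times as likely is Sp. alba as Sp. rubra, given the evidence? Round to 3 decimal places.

0.159

Compute prior × likelihood for every hypothesis:
  Sp. nigra: 0.06 × 0.125 = 0.0075
  Sp. alba: 0.06 × 0.07 = 0.0042
  Sp. viridis: 0.06 × 0.04 = 0.0024
  Sp. lutea: 0.04 × 0.026 = 0.00104
  Sp. rubra: 0.33 × 0.08 = 0.0264
  Sp. caerulea: 0.45 × 0.032 = 0.0144
Normalizing constant = 0.05594.
The ratio is 0.0042 / 0.0264 (the normalizer cancels) = 0.159.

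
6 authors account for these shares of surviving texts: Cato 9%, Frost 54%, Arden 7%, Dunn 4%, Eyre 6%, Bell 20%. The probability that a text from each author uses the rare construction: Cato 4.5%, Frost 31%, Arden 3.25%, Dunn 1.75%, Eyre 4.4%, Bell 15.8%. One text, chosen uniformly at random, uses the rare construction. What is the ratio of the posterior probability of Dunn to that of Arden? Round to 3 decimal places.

0.308

By Bayes' rule, posterior ∝ prior × likelihood:
  Cato: 0.09 × 0.045 = 0.00405
  Frost: 0.54 × 0.31 = 0.1674
  Arden: 0.07 × 0.0325 = 0.002275
  Dunn: 0.04 × 0.0175 = 0.0007
  Eyre: 0.06 × 0.044 = 0.00264
  Bell: 0.2 × 0.158 = 0.0316
Total = 0.208665.
The ratio is 0.0007 / 0.002275 (the normalizer cancels) = 0.308.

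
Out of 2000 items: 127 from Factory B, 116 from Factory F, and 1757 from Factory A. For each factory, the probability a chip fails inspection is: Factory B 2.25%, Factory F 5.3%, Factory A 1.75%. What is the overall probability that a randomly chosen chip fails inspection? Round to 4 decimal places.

0.0199

Unnormalized posteriors (prior × likelihood):
  Factory B: 0.0635 × 0.0225 = 0.00142875
  Factory F: 0.058 × 0.053 = 0.003074
  Factory A: 0.8785 × 0.0175 = 0.01537375
P(nonconforming) = 0.00142875 + 0.003074 + 0.01537375 = 0.0198765 → 0.0199.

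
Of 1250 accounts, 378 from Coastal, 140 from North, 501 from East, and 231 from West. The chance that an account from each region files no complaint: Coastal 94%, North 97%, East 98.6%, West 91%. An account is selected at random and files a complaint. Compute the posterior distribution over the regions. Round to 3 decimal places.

Taking complements, P(complaint | each) = Coastal 0.06, North 0.03, East 0.014, West 0.09.
Unnormalized posteriors (prior × likelihood):
  Coastal: 0.3024 × 0.06 = 0.018144
  North: 0.112 × 0.03 = 0.00336
  East: 0.4008 × 0.014 = 0.0056112
  West: 0.1848 × 0.09 = 0.016632
Normalizing constant = 0.0437472.
P(Coastal | complaint) = 0.018144/0.0437472 ≈ 0.415
P(North | complaint) = 0.00336/0.0437472 ≈ 0.077
P(East | complaint) = 0.0056112/0.0437472 ≈ 0.128
P(West | complaint) = 0.016632/0.0437472 ≈ 0.380

Coastal 0.415, North 0.077, East 0.128, West 0.380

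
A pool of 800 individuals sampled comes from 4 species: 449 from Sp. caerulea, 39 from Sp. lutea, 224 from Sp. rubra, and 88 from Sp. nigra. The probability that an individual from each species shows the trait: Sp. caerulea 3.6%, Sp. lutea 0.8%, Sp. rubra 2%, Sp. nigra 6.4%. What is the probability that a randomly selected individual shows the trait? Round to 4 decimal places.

0.0332

Unnormalized posteriors (prior × likelihood):
  Sp. caerulea: 0.56125 × 0.036 = 0.020205
  Sp. lutea: 0.04875 × 0.008 = 0.00039
  Sp. rubra: 0.28 × 0.02 = 0.0056
  Sp. nigra: 0.11 × 0.064 = 0.00704
P(trait) = 0.020205 + 0.00039 + 0.0056 + 0.00704 = 0.033235 → 0.0332.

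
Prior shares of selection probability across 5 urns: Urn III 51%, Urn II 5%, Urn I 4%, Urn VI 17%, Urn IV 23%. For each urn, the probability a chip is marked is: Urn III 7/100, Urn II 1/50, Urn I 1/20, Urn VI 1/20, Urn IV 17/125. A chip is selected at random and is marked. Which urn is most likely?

By Bayes' rule, posterior ∝ prior × likelihood:
  Urn III: 0.51 × 0.07 = 0.0357
  Urn II: 0.05 × 0.02 = 0.001
  Urn I: 0.04 × 0.05 = 0.002
  Urn VI: 0.17 × 0.05 = 0.0085
  Urn IV: 0.23 × 0.136 = 0.03128
Normalizing constant = 0.07848.
Largest term belongs to Urn III, so Urn III is most probable.

Urn III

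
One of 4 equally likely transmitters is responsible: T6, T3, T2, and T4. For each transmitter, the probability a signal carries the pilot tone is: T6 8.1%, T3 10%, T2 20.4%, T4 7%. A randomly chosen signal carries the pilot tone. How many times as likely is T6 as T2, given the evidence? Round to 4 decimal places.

Since the prior is uniform, the posterior is proportional to the likelihood:
  T6: 0.081
  T3: 0.1
  T2: 0.204
  T4: 0.07
Normalizing constant = 0.455.
The ratio is 0.081 / 0.204 (the normalizer cancels) = 0.3971.

0.3971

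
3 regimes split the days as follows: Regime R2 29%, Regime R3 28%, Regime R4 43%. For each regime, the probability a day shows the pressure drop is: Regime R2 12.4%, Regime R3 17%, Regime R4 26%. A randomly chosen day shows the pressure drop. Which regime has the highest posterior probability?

Prior × likelihood for each hypothesis:
  Regime R2: 0.29 × 0.124 = 0.03596
  Regime R3: 0.28 × 0.17 = 0.0476
  Regime R4: 0.43 × 0.26 = 0.1118
Normalizing constant = 0.19536.
Largest term belongs to Regime R4, so Regime R4 is most probable.

Regime R4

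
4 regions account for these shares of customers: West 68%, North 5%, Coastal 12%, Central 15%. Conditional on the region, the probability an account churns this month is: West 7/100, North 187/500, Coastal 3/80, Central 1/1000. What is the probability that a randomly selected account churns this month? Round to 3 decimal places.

Compute prior × likelihood for every hypothesis:
  West: 0.68 × 0.07 = 0.0476
  North: 0.05 × 0.374 = 0.0187
  Coastal: 0.12 × 0.0375 = 0.0045
  Central: 0.15 × 0.001 = 0.00015
P(churn) = 0.0476 + 0.0187 + 0.0045 + 0.00015 = 0.07095 → 0.071.

0.071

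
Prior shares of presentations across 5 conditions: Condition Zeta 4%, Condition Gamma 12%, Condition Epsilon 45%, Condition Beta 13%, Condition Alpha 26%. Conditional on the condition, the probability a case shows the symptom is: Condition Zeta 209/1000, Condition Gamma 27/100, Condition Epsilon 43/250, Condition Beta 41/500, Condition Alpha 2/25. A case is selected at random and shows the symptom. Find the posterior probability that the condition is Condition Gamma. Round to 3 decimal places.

0.217

Unnormalized posteriors (prior × likelihood):
  Condition Zeta: 0.04 × 0.209 = 0.00836
  Condition Gamma: 0.12 × 0.27 = 0.0324
  Condition Epsilon: 0.45 × 0.172 = 0.0774
  Condition Beta: 0.13 × 0.082 = 0.01066
  Condition Alpha: 0.26 × 0.08 = 0.0208
Normalizing constant = 0.14962.
P(Condition Gamma | evidence) = 0.0324 / 0.14962 ≈ 0.217.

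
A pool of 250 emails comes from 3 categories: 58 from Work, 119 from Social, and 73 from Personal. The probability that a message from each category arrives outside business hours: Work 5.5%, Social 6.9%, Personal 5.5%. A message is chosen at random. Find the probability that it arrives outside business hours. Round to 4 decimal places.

0.0617

Prior × likelihood for each hypothesis:
  Work: 0.232 × 0.055 = 0.01276
  Social: 0.476 × 0.069 = 0.032844
  Personal: 0.292 × 0.055 = 0.01606
P(off-hours) = 0.01276 + 0.032844 + 0.01606 = 0.061664 → 0.0617.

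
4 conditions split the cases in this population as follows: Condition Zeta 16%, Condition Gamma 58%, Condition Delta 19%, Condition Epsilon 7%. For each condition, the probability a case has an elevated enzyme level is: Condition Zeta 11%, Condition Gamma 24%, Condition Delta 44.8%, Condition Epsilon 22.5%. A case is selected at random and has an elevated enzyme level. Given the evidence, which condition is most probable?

Condition Gamma

Prior × likelihood for each hypothesis:
  Condition Zeta: 0.16 × 0.11 = 0.0176
  Condition Gamma: 0.58 × 0.24 = 0.1392
  Condition Delta: 0.19 × 0.448 = 0.08512
  Condition Epsilon: 0.07 × 0.225 = 0.01575
Normalizing constant = 0.25767.
Largest term belongs to Condition Gamma, so Condition Gamma is most probable.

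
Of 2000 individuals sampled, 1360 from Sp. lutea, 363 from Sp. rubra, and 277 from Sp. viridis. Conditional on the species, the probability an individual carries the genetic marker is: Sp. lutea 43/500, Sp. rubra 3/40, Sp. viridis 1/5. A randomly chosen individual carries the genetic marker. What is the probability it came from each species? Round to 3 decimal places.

Prior × likelihood for each hypothesis:
  Sp. lutea: 0.68 × 0.086 = 0.05848
  Sp. rubra: 0.1815 × 0.075 = 0.0136125
  Sp. viridis: 0.1385 × 0.2 = 0.0277
Normalizing constant = 0.0997925.
P(Sp. lutea | marker) = 0.05848/0.0997925 ≈ 0.586
P(Sp. rubra | marker) = 0.0136125/0.0997925 ≈ 0.136
P(Sp. viridis | marker) = 0.0277/0.0997925 ≈ 0.278
(Check: 0.586+0.136+0.278 = 1.000.)

Sp. lutea 0.586, Sp. rubra 0.136, Sp. viridis 0.278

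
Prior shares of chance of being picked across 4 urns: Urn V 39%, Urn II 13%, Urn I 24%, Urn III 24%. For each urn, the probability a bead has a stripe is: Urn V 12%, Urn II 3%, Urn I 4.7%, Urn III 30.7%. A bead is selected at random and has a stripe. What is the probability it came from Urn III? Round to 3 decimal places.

By Bayes' rule, posterior ∝ prior × likelihood:
  Urn V: 0.39 × 0.12 = 0.0468
  Urn II: 0.13 × 0.03 = 0.0039
  Urn I: 0.24 × 0.047 = 0.01128
  Urn III: 0.24 × 0.307 = 0.07368
Normalizing constant = 0.13566.
P(Urn III | evidence) = 0.07368 / 0.13566 ≈ 0.543.

0.543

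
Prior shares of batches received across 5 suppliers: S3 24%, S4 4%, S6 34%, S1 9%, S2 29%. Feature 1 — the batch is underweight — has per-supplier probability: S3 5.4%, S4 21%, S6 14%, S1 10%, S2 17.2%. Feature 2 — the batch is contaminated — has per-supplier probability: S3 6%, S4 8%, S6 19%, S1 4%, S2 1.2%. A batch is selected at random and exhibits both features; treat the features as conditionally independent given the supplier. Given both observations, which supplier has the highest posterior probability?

By Bayes' rule, posterior ∝ prior × likelihood:
  S3: 0.24 × 0.054 × 0.06 = 0.0007776
  S4: 0.04 × 0.21 × 0.08 = 0.000672
  S6: 0.34 × 0.14 × 0.19 = 0.009044
  S1: 0.09 × 0.1 × 0.04 = 0.00036
  S2: 0.29 × 0.172 × 0.012 = 0.00059856
Sum = 0.01145216.
Largest term belongs to S6, so S6 is most probable.

S6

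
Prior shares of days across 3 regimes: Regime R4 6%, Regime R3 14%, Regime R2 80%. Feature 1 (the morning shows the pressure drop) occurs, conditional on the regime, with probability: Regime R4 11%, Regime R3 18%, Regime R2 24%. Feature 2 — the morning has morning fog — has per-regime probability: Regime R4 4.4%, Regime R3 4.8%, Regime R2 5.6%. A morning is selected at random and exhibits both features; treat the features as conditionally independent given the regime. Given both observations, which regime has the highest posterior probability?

Unnormalized posteriors (prior × likelihood):
  Regime R4: 0.06 × 0.11 × 0.044 = 0.0002904
  Regime R3: 0.14 × 0.18 × 0.048 = 0.0012096
  Regime R2: 0.8 × 0.24 × 0.056 = 0.010752
Sum = 0.012252.
Largest term belongs to Regime R2, so Regime R2 is most probable.

Regime R2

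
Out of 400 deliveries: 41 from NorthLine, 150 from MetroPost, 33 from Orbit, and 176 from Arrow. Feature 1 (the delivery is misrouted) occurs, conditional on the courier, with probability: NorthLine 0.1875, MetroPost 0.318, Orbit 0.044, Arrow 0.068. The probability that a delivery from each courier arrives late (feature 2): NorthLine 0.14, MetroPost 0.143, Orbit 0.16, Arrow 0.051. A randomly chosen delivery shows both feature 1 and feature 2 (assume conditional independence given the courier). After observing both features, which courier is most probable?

Unnormalized posteriors (prior × likelihood):
  NorthLine: 0.1025 × 0.1875 × 0.14 = 0.002690625
  MetroPost: 0.375 × 0.318 × 0.143 = 0.01705275
  Orbit: 0.0825 × 0.044 × 0.16 = 0.0005808
  Arrow: 0.44 × 0.068 × 0.051 = 0.00152592
Sum = 0.021850095.
Largest term belongs to MetroPost, so MetroPost is most probable.

MetroPost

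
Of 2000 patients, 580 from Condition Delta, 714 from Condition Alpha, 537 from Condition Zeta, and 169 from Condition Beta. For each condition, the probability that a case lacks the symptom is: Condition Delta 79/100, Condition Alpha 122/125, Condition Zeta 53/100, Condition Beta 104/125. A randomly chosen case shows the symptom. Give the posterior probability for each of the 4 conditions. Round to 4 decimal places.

Condition Delta 0.2902, Condition Alpha 0.0408, Condition Zeta 0.6013, Condition Beta 0.0676

Taking complements, P(symptomatic | each) = Condition Delta 0.21, Condition Alpha 0.024, Condition Zeta 0.47, Condition Beta 0.168.
By Bayes' rule, posterior ∝ prior × likelihood:
  Condition Delta: 0.29 × 0.21 = 0.0609
  Condition Alpha: 0.357 × 0.024 = 0.008568
  Condition Zeta: 0.2685 × 0.47 = 0.126195
  Condition Beta: 0.0845 × 0.168 = 0.014196
Sum = 0.209859.
P(Condition Delta | symptomatic) = 0.0609/0.209859 ≈ 0.2902
P(Condition Alpha | symptomatic) = 0.008568/0.209859 ≈ 0.0408
P(Condition Zeta | symptomatic) = 0.126195/0.209859 ≈ 0.6013
P(Condition Beta | symptomatic) = 0.014196/0.209859 ≈ 0.0676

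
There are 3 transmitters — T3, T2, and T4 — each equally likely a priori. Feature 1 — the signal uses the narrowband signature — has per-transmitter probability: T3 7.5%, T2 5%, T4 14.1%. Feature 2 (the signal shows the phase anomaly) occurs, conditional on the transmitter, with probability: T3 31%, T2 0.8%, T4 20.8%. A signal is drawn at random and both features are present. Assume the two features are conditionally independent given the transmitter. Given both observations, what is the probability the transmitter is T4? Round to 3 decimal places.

Since the prior is uniform, the posterior is proportional to the likelihood:
  T3: 0.075 × 0.31 = 0.02325
  T2: 0.05 × 0.008 = 0.0004
  T4: 0.141 × 0.208 = 0.029328
Sum = 0.052978.
P(T4 | evidence) = 0.029328 / 0.052978 ≈ 0.554.

0.554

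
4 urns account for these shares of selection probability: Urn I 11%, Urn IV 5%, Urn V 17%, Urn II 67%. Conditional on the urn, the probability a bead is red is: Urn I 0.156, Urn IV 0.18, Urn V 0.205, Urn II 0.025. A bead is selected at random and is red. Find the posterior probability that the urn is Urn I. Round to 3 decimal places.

0.221

Compute prior × likelihood for every hypothesis:
  Urn I: 0.11 × 0.156 = 0.01716
  Urn IV: 0.05 × 0.18 = 0.009
  Urn V: 0.17 × 0.205 = 0.03485
  Urn II: 0.67 × 0.025 = 0.01675
Sum = 0.07776.
P(Urn I | evidence) = 0.01716 / 0.07776 ≈ 0.221.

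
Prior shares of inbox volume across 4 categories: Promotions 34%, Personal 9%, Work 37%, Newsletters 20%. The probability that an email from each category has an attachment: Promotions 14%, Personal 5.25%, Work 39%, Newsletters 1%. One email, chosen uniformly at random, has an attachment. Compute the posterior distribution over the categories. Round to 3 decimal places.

Prior × likelihood for each hypothesis:
  Promotions: 0.34 × 0.14 = 0.0476
  Personal: 0.09 × 0.0525 = 0.004725
  Work: 0.37 × 0.39 = 0.1443
  Newsletters: 0.2 × 0.01 = 0.002
Total = 0.198625.
P(Promotions | attachment) = 0.0476/0.198625 ≈ 0.240
P(Personal | attachment) = 0.004725/0.198625 ≈ 0.024
P(Work | attachment) = 0.1443/0.198625 ≈ 0.726
P(Newsletters | attachment) = 0.002/0.198625 ≈ 0.010
(Check: 0.240+0.024+0.726+0.010 = 1.000.)

Promotions 0.240, Personal 0.024, Work 0.726, Newsletters 0.010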